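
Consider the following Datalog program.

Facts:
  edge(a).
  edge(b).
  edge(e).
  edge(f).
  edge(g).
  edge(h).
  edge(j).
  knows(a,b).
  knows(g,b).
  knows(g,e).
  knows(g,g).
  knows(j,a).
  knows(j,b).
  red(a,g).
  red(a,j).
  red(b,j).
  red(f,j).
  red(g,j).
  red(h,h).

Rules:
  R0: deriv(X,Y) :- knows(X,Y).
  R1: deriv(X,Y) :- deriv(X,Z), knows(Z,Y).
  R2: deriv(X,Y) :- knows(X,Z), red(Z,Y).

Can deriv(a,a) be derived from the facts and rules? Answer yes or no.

yes

round 1: derive deriv(a,b) via R0 from knows(a,b)
round 1: derive deriv(g,b) via R0 from knows(g,b)
round 1: derive deriv(g,e) via R0 from knows(g,e)
round 1: derive deriv(g,g) via R0 from knows(g,g)
round 1: derive deriv(j,a) via R0 from knows(j,a)
round 1: derive deriv(j,b) via R0 from knows(j,b)
round 1: derive deriv(a,j) via R2 from knows(a,b), red(b,j)
round 1: derive deriv(g,j) via R2 from knows(g,b), red(b,j)
round 1: derive deriv(j,g) via R2 from knows(j,a), red(a,g)
round 1: derive deriv(j,j) via R2 from knows(j,a), red(a,j)
round 2: derive deriv(a,a) via R1 from deriv(a,j), knows(j,a)
round 2: derive deriv(g,a) via R1 from deriv(g,j), knows(j,a)
round 2: derive deriv(j,e) via R1 from deriv(j,g), knows(g,e)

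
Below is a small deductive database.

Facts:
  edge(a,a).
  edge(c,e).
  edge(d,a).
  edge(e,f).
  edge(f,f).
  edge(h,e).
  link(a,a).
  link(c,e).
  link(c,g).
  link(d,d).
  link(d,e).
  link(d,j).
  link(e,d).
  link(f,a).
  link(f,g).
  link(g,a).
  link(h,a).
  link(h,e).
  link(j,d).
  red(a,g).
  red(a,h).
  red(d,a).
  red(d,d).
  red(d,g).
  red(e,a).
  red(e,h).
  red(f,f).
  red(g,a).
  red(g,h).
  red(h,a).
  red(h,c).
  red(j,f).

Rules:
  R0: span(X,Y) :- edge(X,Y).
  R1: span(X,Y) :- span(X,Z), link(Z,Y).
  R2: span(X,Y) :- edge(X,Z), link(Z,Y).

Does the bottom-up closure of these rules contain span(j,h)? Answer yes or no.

no

round 1: derive span(a,a) via R0 from edge(a,a)
round 1: derive span(c,e) via R0 from edge(c,e)
round 1: derive span(d,a) via R0 from edge(d,a)
round 1: derive span(e,f) via R0 from edge(e,f)
round 1: derive span(f,f) via R0 from edge(f,f)
round 1: derive span(h,e) via R0 from edge(h,e)
round 1: derive span(c,d) via R2 from edge(c,e), link(e,d)
round 1: derive span(e,a) via R2 from edge(e,f), link(f,a)
round 1: derive span(e,g) via R2 from edge(e,f), link(f,g)
round 1: derive span(f,a) via R2 from edge(f,f), link(f,a)
round 1: derive span(f,g) via R2 from edge(f,f), link(f,g)
round 1: derive span(h,d) via R2 from edge(h,e), link(e,d)
round 2: derive span(c,j) via R1 from span(c,d), link(d,j)
round 2: derive span(h,j) via R1 from span(h,d), link(d,j)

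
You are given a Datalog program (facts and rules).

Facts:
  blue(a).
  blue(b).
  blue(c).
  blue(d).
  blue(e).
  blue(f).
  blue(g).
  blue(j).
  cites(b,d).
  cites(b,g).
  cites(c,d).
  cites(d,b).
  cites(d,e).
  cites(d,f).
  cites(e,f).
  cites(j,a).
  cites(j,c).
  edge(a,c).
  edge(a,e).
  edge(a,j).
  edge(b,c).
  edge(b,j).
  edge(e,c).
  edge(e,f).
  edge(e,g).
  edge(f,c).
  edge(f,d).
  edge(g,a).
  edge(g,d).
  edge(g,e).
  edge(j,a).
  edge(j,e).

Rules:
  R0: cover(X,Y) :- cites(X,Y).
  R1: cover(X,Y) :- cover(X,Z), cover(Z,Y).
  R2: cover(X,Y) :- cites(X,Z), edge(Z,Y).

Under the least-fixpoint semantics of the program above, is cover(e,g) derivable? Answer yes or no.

yes

round 1: derive cover(b,d) via R0 from cites(b,d)
round 1: derive cover(b,g) via R0 from cites(b,g)
round 1: derive cover(c,d) via R0 from cites(c,d)
round 1: derive cover(d,b) via R0 from cites(d,b)
round 1: derive cover(d,e) via R0 from cites(d,e)
round 1: derive cover(d,f) via R0 from cites(d,f)
round 1: derive cover(e,f) via R0 from cites(e,f)
round 1: derive cover(j,a) via R0 from cites(j,a)
round 1: derive cover(j,c) via R0 from cites(j,c)
round 1: derive cover(b,a) via R2 from cites(b,g), edge(g,a)
round 1: derive cover(b,e) via R2 from cites(b,g), edge(g,e)
round 1: derive cover(d,c) via R2 from cites(d,b), edge(b,c)
round 1: derive cover(d,d) via R2 from cites(d,f), edge(f,d)
round 1: derive cover(d,g) via R2 from cites(d,e), edge(e,g)
round 1: derive cover(d,j) via R2 from cites(d,b), edge(b,j)
round 1: derive cover(e,c) via R2 from cites(e,f), edge(f,c)
round 1: derive cover(e,d) via R2 from cites(e,f), edge(f,d)
round 1: derive cover(j,e) via R2 from cites(j,a), edge(a,e)
round 1: derive cover(j,j) via R2 from cites(j,a), edge(a,j)
round 2: derive cover(b,b) via R1 from cover(b,d), cover(d,b)
round 2: derive cover(b,c) via R1 from cover(b,d), cover(d,c)
round 2: derive cover(b,f) via R1 from cover(b,d), cover(d,f)
round 2: derive cover(b,j) via R1 from cover(b,d), cover(d,j)
round 2: derive cover(c,b) via R1 from cover(c,d), cover(d,b)
round 2: derive cover(c,c) via R1 from cover(c,d), cover(d,c)
round 2: derive cover(c,e) via R1 from cover(c,d), cover(d,e)
round 2: derive cover(c,f) via R1 from cover(c,d), cover(d,f)
round 2: derive cover(c,g) via R1 from cover(c,d), cover(d,g)
round 2: derive cover(c,j) via R1 from cover(c,d), cover(d,j)
round 2: derive cover(d,a) via R1 from cover(d,b), cover(b,a)
round 2: derive cover(e,b) via R1 from cover(e,d), cover(d,b)
round 2: derive cover(e,e) via R1 from cover(e,d), cover(d,e)
round 2: derive cover(e,g) via R1 from cover(e,d), cover(d,g)
round 2: derive cover(e,j) via R1 from cover(e,d), cover(d,j)
round 2: derive cover(j,d) via R1 from cover(j,c), cover(c,d)
round 2: derive cover(j,f) via R1 from cover(j,e), cover(e,f)
round 3: derive cover(c,a) via R1 from cover(c,b), cover(b,a)
round 3: derive cover(e,a) via R1 from cover(e,b), cover(b,a)
round 3: derive cover(j,b) via R1 from cover(j,c), cover(c,b)
round 3: derive cover(j,g) via R1 from cover(j,c), cover(c,g)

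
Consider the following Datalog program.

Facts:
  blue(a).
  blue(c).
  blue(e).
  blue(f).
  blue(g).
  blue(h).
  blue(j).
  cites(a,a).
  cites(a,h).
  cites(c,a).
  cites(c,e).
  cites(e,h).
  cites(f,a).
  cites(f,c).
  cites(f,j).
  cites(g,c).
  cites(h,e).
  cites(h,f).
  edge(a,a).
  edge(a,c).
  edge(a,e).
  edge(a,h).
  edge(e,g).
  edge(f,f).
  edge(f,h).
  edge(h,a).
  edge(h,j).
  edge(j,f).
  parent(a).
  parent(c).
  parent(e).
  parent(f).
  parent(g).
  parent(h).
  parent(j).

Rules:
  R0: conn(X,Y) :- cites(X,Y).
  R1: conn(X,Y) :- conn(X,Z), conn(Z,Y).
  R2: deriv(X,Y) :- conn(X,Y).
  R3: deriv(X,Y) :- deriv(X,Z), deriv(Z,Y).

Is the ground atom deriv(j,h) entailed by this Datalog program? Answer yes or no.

no

round 1: derive conn(a,a) via R0 from cites(a,a)
round 1: derive conn(a,h) via R0 from cites(a,h)
round 1: derive conn(c,a) via R0 from cites(c,a)
round 1: derive conn(c,e) via R0 from cites(c,e)
round 1: derive conn(e,h) via R0 from cites(e,h)
round 1: derive conn(f,a) via R0 from cites(f,a)
round 1: derive conn(f,c) via R0 from cites(f,c)
round 1: derive conn(f,j) via R0 from cites(f,j)
round 1: derive conn(g,c) via R0 from cites(g,c)
round 1: derive conn(h,e) via R0 from cites(h,e)
round 1: derive conn(h,f) via R0 from cites(h,f)
round 2: derive conn(a,e) via R1 from conn(a,h), conn(h,e)
round 2: derive conn(a,f) via R1 from conn(a,h), conn(h,f)
round 2: derive conn(c,h) via R1 from conn(c,a), conn(a,h)
round 2: derive conn(e,e) via R1 from conn(e,h), conn(h,e)
round 2: derive conn(e,f) via R1 from conn(e,h), conn(h,f)
round 2: derive conn(f,e) via R1 from conn(f,c), conn(c,e)
round 2: derive conn(f,h) via R1 from conn(f,a), conn(a,h)
round 2: derive conn(g,a) via R1 from conn(g,c), conn(c,a)
round 2: derive conn(g,e) via R1 from conn(g,c), conn(c,e)
round 2: derive conn(h,a) via R1 from conn(h,f), conn(f,a)
round 2: derive conn(h,c) via R1 from conn(h,f), conn(f,c)
round 2: derive conn(h,h) via R1 from conn(h,e), conn(e,h)
round 2: derive conn(h,j) via R1 from conn(h,f), conn(f,j)
round 2: derive deriv(a,a) via R2 from conn(a,a)
round 2: derive deriv(a,h) via R2 from conn(a,h)
round 2: derive deriv(c,a) via R2 from conn(c,a)
round 2: derive deriv(c,e) via R2 from conn(c,e)
round 2: derive deriv(e,h) via R2 from conn(e,h)
round 2: derive deriv(f,a) via R2 from conn(f,a)
round 2: derive deriv(f,c) via R2 from conn(f,c)
round 2: derive deriv(f,j) via R2 from conn(f,j)
round 2: derive deriv(g,c) via R2 from conn(g,c)
round 2: derive deriv(h,e) via R2 from conn(h,e)
round 2: derive deriv(h,f) via R2 from conn(h,f)
round 3: derive conn(a,c) via R1 from conn(a,f), conn(f,c)
round 3: derive conn(a,j) via R1 from conn(a,f), conn(f,j)
round 3: derive conn(c,c) via R1 from conn(c,h), conn(h,c)
round 3: derive conn(c,f) via R1 from conn(c,a), conn(a,f)
round 3: derive conn(c,j) via R1 from conn(c,h), conn(h,j)
round 3: derive conn(e,a) via R1 from conn(e,f), conn(f,a)
round 3: derive conn(e,c) via R1 from conn(e,f), conn(f,c)
round 3: derive conn(e,j) via R1 from conn(e,f), conn(f,j)
round 3: derive conn(f,f) via R1 from conn(f,a), conn(a,f)
round 3: derive conn(g,f) via R1 from conn(g,a), conn(a,f)
round 3: derive conn(g,h) via R1 from conn(g,a), conn(a,h)
round 3: derive deriv(a,e) via R2 from conn(a,e)
round 3: derive deriv(a,f) via R2 from conn(a,f)
round 3: derive deriv(c,h) via R2 from conn(c,h)
round 3: derive deriv(e,e) via R2 from conn(e,e)
round 3: derive deriv(e,f) via R2 from conn(e,f)
round 3: derive deriv(f,e) via R2 from conn(f,e)
round 3: derive deriv(f,h) via R2 from conn(f,h)
round 3: derive deriv(g,a) via R2 from conn(g,a)
round 3: derive deriv(g,e) via R2 from conn(g,e)
round 3: derive deriv(h,a) via R2 from conn(h,a)
round 3: derive deriv(h,c) via R2 from conn(h,c)
round 3: derive deriv(h,h) via R2 from conn(h,h)
round 3: derive deriv(h,j) via R2 from conn(h,j)
round 4: derive conn(g,j) via R1 from conn(g,a), conn(a,j)
round 4: derive deriv(a,c) via R2 from conn(a,c)
round 4: derive deriv(a,j) via R2 from conn(a,j)
round 4: derive deriv(c,c) via R2 from conn(c,c)
round 4: derive deriv(c,f) via R2 from conn(c,f)
round 4: derive deriv(c,j) via R2 from conn(c,j)
round 4: derive deriv(e,a) via R2 from conn(e,a)
round 4: derive deriv(e,c) via R2 from conn(e,c)
round 4: derive deriv(e,j) via R2 from conn(e,j)
round 4: derive deriv(f,f) via R2 from conn(f,f)
round 4: derive deriv(g,f) via R2 from conn(g,f)
round 4: derive deriv(g,h) via R2 from conn(g,h)
round 5: derive deriv(g,j) via R2 from conn(g,j)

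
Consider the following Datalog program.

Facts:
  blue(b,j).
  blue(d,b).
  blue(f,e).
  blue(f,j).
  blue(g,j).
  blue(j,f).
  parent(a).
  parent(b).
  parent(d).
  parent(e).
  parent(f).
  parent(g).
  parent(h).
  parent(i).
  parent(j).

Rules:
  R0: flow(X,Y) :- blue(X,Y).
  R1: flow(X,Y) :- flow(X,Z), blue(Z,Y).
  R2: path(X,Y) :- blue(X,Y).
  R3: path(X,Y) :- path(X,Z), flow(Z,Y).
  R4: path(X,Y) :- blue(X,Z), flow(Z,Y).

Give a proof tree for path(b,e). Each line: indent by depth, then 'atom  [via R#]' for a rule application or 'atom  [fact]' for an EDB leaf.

round 1: derive flow(b,j) via R0 from blue(b,j)
round 1: derive flow(d,b) via R0 from blue(d,b)
round 1: derive flow(f,e) via R0 from blue(f,e)
round 1: derive flow(f,j) via R0 from blue(f,j)
round 1: derive flow(g,j) via R0 from blue(g,j)
round 1: derive flow(j,f) via R0 from blue(j,f)
round 1: derive path(b,j) via R2 from blue(b,j)
round 1: derive path(d,b) via R2 from blue(d,b)
round 1: derive path(f,e) via R2 from blue(f,e)
round 1: derive path(f,j) via R2 from blue(f,j)
round 1: derive path(g,j) via R2 from blue(g,j)
round 1: derive path(j,f) via R2 from blue(j,f)
round 2: derive flow(b,f) via R1 from flow(b,j), blue(j,f)
round 2: derive flow(d,j) via R1 from flow(d,b), blue(b,j)
round 2: derive flow(f,f) via R1 from flow(f,j), blue(j,f)
round 2: derive flow(g,f) via R1 from flow(g,j), blue(j,f)
round 2: derive flow(j,e) via R1 from flow(j,f), blue(f,e)
round 2: derive flow(j,j) via R1 from flow(j,f), blue(f,j)
round 2: derive path(b,f) via R3 from path(b,j), flow(j,f)
round 2: derive path(d,j) via R3 from path(d,b), flow(b,j)
round 2: derive path(f,f) via R3 from path(f,j), flow(j,f)
round 2: derive path(g,f) via R3 from path(g,j), flow(j,f)
round 2: derive path(j,e) via R3 from path(j,f), flow(f,e)
round 2: derive path(j,j) via R3 from path(j,f), flow(f,j)
round 3: derive flow(b,e) via R1 from flow(b,f), blue(f,e)
round 3: derive flow(d,f) via R1 from flow(d,j), blue(j,f)
round 3: derive flow(g,e) via R1 from flow(g,f), blue(f,e)
round 3: derive path(b,e) via R3 from path(b,f), flow(f,e)
round 3: derive path(d,e) via R3 from path(d,j), flow(j,e)
round 3: derive path(d,f) via R3 from path(d,b), flow(b,f)
round 3: derive path(g,e) via R3 from path(g,f), flow(f,e)
round 4: derive flow(d,e) via R1 from flow(d,f), blue(f,e)

path(b,e)  [via R3]
  path(b,f)  [via R3]
    path(b,j)  [via R2]
      blue(b,j)  [fact]
    flow(j,f)  [via R0]
      blue(j,f)  [fact]
  flow(f,e)  [via R0]
    blue(f,e)  [fact]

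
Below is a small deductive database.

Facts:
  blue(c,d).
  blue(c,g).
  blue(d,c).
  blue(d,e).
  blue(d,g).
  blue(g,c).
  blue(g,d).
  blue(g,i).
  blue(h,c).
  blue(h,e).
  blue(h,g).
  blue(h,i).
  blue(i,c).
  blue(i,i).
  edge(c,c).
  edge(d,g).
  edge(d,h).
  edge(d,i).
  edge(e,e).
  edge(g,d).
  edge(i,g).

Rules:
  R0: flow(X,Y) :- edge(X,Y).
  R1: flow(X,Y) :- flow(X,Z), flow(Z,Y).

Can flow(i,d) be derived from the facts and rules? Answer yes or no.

round 1: derive flow(c,c) via R0 from edge(c,c)
round 1: derive flow(d,g) via R0 from edge(d,g)
round 1: derive flow(d,h) via R0 from edge(d,h)
round 1: derive flow(d,i) via R0 from edge(d,i)
round 1: derive flow(e,e) via R0 from edge(e,e)
round 1: derive flow(g,d) via R0 from edge(g,d)
round 1: derive flow(i,g) via R0 from edge(i,g)
round 2: derive flow(d,d) via R1 from flow(d,g), flow(g,d)
round 2: derive flow(g,g) via R1 from flow(g,d), flow(d,g)
round 2: derive flow(g,h) via R1 from flow(g,d), flow(d,h)
round 2: derive flow(g,i) via R1 from flow(g,d), flow(d,i)
round 2: derive flow(i,d) via R1 from flow(i,g), flow(g,d)
round 3: derive flow(i,h) via R1 from flow(i,d), flow(d,h)
round 3: derive flow(i,i) via R1 from flow(i,d), flow(d,i)

yes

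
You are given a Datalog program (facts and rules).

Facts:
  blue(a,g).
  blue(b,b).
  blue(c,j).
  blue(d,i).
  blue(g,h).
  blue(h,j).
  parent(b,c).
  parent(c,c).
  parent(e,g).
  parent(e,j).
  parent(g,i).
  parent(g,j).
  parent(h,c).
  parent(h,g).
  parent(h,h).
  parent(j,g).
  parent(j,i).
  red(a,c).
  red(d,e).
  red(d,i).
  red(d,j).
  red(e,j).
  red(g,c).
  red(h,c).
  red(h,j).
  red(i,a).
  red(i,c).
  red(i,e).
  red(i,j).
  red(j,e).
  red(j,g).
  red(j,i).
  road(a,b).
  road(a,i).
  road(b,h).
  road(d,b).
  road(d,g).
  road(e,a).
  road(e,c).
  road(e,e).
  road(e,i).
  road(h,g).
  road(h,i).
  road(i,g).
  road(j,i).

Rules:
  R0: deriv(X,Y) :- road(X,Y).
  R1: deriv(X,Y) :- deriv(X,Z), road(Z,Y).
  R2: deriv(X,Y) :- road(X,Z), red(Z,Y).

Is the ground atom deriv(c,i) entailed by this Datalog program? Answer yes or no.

round 1: derive deriv(a,b) via R0 from road(a,b)
round 1: derive deriv(a,i) via R0 from road(a,i)
round 1: derive deriv(b,h) via R0 from road(b,h)
round 1: derive deriv(d,b) via R0 from road(d,b)
round 1: derive deriv(d,g) via R0 from road(d,g)
round 1: derive deriv(e,a) via R0 from road(e,a)
round 1: derive deriv(e,c) via R0 from road(e,c)
round 1: derive deriv(e,e) via R0 from road(e,e)
round 1: derive deriv(e,i) via R0 from road(e,i)
round 1: derive deriv(h,g) via R0 from road(h,g)
round 1: derive deriv(h,i) via R0 from road(h,i)
round 1: derive deriv(i,g) via R0 from road(i,g)
round 1: derive deriv(j,i) via R0 from road(j,i)
round 1: derive deriv(a,a) via R2 from road(a,i), red(i,a)
round 1: derive deriv(a,c) via R2 from road(a,i), red(i,c)
round 1: derive deriv(a,e) via R2 from road(a,i), red(i,e)
round 1: derive deriv(a,j) via R2 from road(a,i), red(i,j)
round 1: derive deriv(b,c) via R2 from road(b,h), red(h,c)
round 1: derive deriv(b,j) via R2 from road(b,h), red(h,j)
round 1: derive deriv(d,c) via R2 from road(d,g), red(g,c)
round 1: derive deriv(e,j) via R2 from road(e,e), red(e,j)
round 1: derive deriv(h,a) via R2 from road(h,i), red(i,a)
round 1: derive deriv(h,c) via R2 from road(h,g), red(g,c)
round 1: derive deriv(h,e) via R2 from road(h,i), red(i,e)
round 1: derive deriv(h,j) via R2 from road(h,i), red(i,j)
round 1: derive deriv(i,c) via R2 from road(i,g), red(g,c)
round 1: derive deriv(j,a) via R2 from road(j,i), red(i,a)
round 1: derive deriv(j,c) via R2 from road(j,i), red(i,c)
round 1: derive deriv(j,e) via R2 from road(j,i), red(i,e)
round 1: derive deriv(j,j) via R2 from road(j,i), red(i,j)
round 2: derive deriv(a,g) via R1 from deriv(a,i), road(i,g)
round 2: derive deriv(a,h) via R1 from deriv(a,b), road(b,h)
round 2: derive deriv(b,g) via R1 from deriv(b,h), road(h,g)
round 2: derive deriv(b,i) via R1 from deriv(b,h), road(h,i)
round 2: derive deriv(d,h) via R1 from deriv(d,b), road(b,h)
round 2: derive deriv(e,b) via R1 from deriv(e,a), road(a,b)
round 2: derive deriv(e,g) via R1 from deriv(e,i), road(i,g)
round 2: derive deriv(h,b) via R1 from deriv(h,a), road(a,b)
round 2: derive deriv(j,b) via R1 from deriv(j,a), road(a,b)
round 2: derive deriv(j,g) via R1 from deriv(j,i), road(i,g)
round 3: derive deriv(d,i) via R1 from deriv(d,h), road(h,i)
round 3: derive deriv(e,h) via R1 from deriv(e,b), road(b,h)
round 3: derive deriv(h,h) via R1 from deriv(h,b), road(b,h)
round 3: derive deriv(j,h) via R1 from deriv(j,b), road(b,h)

no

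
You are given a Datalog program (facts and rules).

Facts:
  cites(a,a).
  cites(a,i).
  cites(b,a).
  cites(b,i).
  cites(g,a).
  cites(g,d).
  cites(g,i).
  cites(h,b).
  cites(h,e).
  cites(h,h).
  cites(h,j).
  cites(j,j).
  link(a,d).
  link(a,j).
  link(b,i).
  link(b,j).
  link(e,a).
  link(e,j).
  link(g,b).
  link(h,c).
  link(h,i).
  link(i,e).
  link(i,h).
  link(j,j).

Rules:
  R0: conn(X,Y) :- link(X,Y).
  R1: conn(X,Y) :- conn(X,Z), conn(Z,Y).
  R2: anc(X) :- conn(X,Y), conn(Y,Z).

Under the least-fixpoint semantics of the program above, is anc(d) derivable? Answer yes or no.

no

round 1: derive conn(a,d) via R0 from link(a,d)
round 1: derive conn(a,j) via R0 from link(a,j)
round 1: derive conn(b,i) via R0 from link(b,i)
round 1: derive conn(b,j) via R0 from link(b,j)
round 1: derive conn(e,a) via R0 from link(e,a)
round 1: derive conn(e,j) via R0 from link(e,j)
round 1: derive conn(g,b) via R0 from link(g,b)
round 1: derive conn(h,c) via R0 from link(h,c)
round 1: derive conn(h,i) via R0 from link(h,i)
round 1: derive conn(i,e) via R0 from link(i,e)
round 1: derive conn(i,h) via R0 from link(i,h)
round 1: derive conn(j,j) via R0 from link(j,j)
round 2: derive conn(b,e) via R1 from conn(b,i), conn(i,e)
round 2: derive conn(b,h) via R1 from conn(b,i), conn(i,h)
round 2: derive conn(e,d) via R1 from conn(e,a), conn(a,d)
round 2: derive conn(g,i) via R1 from conn(g,b), conn(b,i)
round 2: derive conn(g,j) via R1 from conn(g,b), conn(b,j)
round 2: derive conn(h,e) via R1 from conn(h,i), conn(i,e)
round 2: derive conn(h,h) via R1 from conn(h,i), conn(i,h)
round 2: derive conn(i,a) via R1 from conn(i,e), conn(e,a)
round 2: derive conn(i,c) via R1 from conn(i,h), conn(h,c)
round 2: derive conn(i,i) via R1 from conn(i,h), conn(h,i)
round 2: derive conn(i,j) via R1 from conn(i,e), conn(e,j)
round 2: derive anc(a) via R2 from conn(a,j), conn(j,j)
round 2: derive anc(b) via R2 from conn(b,i), conn(i,e)
round 2: derive anc(e) via R2 from conn(e,a), conn(a,d)
round 2: derive anc(g) via R2 from conn(g,b), conn(b,i)
round 2: derive anc(h) via R2 from conn(h,i), conn(i,e)
round 2: derive anc(i) via R2 from conn(i,e), conn(e,a)
round 2: derive anc(j) via R2 from conn(j,j), conn(j,j)
round 3: derive conn(b,a) via R1 from conn(b,e), conn(e,a)
round 3: derive conn(b,c) via R1 from conn(b,h), conn(h,c)
round 3: derive conn(b,d) via R1 from conn(b,e), conn(e,d)
round 3: derive conn(g,a) via R1 from conn(g,i), conn(i,a)
round 3: derive conn(g,c) via R1 from conn(g,i), conn(i,c)
round 3: derive conn(g,e) via R1 from conn(g,b), conn(b,e)
round 3: derive conn(g,h) via R1 from conn(g,b), conn(b,h)
round 3: derive conn(h,a) via R1 from conn(h,e), conn(e,a)
round 3: derive conn(h,d) via R1 from conn(h,e), conn(e,d)
round 3: derive conn(h,j) via R1 from conn(h,e), conn(e,j)
round 3: derive conn(i,d) via R1 from conn(i,a), conn(a,d)
round 4: derive conn(g,d) via R1 from conn(g,a), conn(a,d)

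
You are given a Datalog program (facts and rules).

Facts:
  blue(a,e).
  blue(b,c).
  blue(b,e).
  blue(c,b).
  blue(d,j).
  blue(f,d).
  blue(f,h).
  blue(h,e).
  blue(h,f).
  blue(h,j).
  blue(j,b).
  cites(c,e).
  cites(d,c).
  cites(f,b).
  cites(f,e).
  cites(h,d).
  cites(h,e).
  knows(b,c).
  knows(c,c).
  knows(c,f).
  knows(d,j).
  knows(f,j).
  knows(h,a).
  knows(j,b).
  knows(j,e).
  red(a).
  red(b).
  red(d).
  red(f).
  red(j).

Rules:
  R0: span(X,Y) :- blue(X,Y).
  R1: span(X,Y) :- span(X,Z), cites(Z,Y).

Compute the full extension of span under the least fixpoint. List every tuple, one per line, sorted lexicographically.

span(a,e)
span(b,c)
span(b,e)
span(c,b)
span(d,j)
span(f,c)
span(f,d)
span(f,e)
span(f,h)
span(h,b)
span(h,e)
span(h,f)
span(h,j)
span(j,b)

round 1: derive span(a,e) via R0 from blue(a,e)
round 1: derive span(b,c) via R0 from blue(b,c)
round 1: derive span(b,e) via R0 from blue(b,e)
round 1: derive span(c,b) via R0 from blue(c,b)
round 1: derive span(d,j) via R0 from blue(d,j)
round 1: derive span(f,d) via R0 from blue(f,d)
round 1: derive span(f,h) via R0 from blue(f,h)
round 1: derive span(h,e) via R0 from blue(h,e)
round 1: derive span(h,f) via R0 from blue(h,f)
round 1: derive span(h,j) via R0 from blue(h,j)
round 1: derive span(j,b) via R0 from blue(j,b)
round 2: derive span(f,c) via R1 from span(f,d), cites(d,c)
round 2: derive span(f,e) via R1 from span(f,h), cites(h,e)
round 2: derive span(h,b) via R1 from span(h,f), cites(f,b)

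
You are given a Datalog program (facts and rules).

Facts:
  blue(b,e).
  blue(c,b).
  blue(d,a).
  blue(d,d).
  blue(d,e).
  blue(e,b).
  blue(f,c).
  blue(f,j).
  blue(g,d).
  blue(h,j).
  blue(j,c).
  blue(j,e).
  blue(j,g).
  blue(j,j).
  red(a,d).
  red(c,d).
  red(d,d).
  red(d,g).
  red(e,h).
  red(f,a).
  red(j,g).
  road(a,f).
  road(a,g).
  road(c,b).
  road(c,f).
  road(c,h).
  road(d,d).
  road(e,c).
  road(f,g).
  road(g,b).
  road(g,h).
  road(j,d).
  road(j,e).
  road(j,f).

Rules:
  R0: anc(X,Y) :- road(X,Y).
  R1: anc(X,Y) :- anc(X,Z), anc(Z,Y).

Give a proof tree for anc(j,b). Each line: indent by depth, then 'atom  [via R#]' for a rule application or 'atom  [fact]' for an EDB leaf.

round 1: derive anc(a,f) via R0 from road(a,f)
round 1: derive anc(a,g) via R0 from road(a,g)
round 1: derive anc(c,b) via R0 from road(c,b)
round 1: derive anc(c,f) via R0 from road(c,f)
round 1: derive anc(c,h) via R0 from road(c,h)
round 1: derive anc(d,d) via R0 from road(d,d)
round 1: derive anc(e,c) via R0 from road(e,c)
round 1: derive anc(f,g) via R0 from road(f,g)
round 1: derive anc(g,b) via R0 from road(g,b)
round 1: derive anc(g,h) via R0 from road(g,h)
round 1: derive anc(j,d) via R0 from road(j,d)
round 1: derive anc(j,e) via R0 from road(j,e)
round 1: derive anc(j,f) via R0 from road(j,f)
round 2: derive anc(a,b) via R1 from anc(a,g), anc(g,b)
round 2: derive anc(a,h) via R1 from anc(a,g), anc(g,h)
round 2: derive anc(c,g) via R1 from anc(c,f), anc(f,g)
round 2: derive anc(e,b) via R1 from anc(e,c), anc(c,b)
round 2: derive anc(e,f) via R1 from anc(e,c), anc(c,f)
round 2: derive anc(e,h) via R1 from anc(e,c), anc(c,h)
round 2: derive anc(f,b) via R1 from anc(f,g), anc(g,b)
round 2: derive anc(f,h) via R1 from anc(f,g), anc(g,h)
round 2: derive anc(j,c) via R1 from anc(j,e), anc(e,c)
round 2: derive anc(j,g) via R1 from anc(j,f), anc(f,g)
round 3: derive anc(e,g) via R1 from anc(e,c), anc(c,g)
round 3: derive anc(j,b) via R1 from anc(j,c), anc(c,b)
round 3: derive anc(j,h) via R1 from anc(j,c), anc(c,h)

anc(j,b)  [via R1]
  anc(j,c)  [via R1]
    anc(j,e)  [via R0]
      road(j,e)  [fact]
    anc(e,c)  [via R0]
      road(e,c)  [fact]
  anc(c,b)  [via R0]
    road(c,b)  [fact]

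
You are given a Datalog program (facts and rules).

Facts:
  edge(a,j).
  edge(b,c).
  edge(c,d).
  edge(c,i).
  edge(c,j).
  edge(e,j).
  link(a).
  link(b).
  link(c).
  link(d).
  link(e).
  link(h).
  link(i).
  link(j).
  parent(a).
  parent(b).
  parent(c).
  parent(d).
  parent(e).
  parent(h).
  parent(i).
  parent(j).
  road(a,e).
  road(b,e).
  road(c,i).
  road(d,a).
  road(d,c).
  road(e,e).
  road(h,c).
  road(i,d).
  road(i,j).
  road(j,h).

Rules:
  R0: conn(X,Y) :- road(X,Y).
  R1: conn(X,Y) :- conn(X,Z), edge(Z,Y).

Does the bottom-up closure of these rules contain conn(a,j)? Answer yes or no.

yes

round 1: derive conn(a,e) via R0 from road(a,e)
round 1: derive conn(b,e) via R0 from road(b,e)
round 1: derive conn(c,i) via R0 from road(c,i)
round 1: derive conn(d,a) via R0 from road(d,a)
round 1: derive conn(d,c) via R0 from road(d,c)
round 1: derive conn(e,e) via R0 from road(e,e)
round 1: derive conn(h,c) via R0 from road(h,c)
round 1: derive conn(i,d) via R0 from road(i,d)
round 1: derive conn(i,j) via R0 from road(i,j)
round 1: derive conn(j,h) via R0 from road(j,h)
round 2: derive conn(a,j) via R1 from conn(a,e), edge(e,j)
round 2: derive conn(b,j) via R1 from conn(b,e), edge(e,j)
round 2: derive conn(d,d) via R1 from conn(d,c), edge(c,d)
round 2: derive conn(d,i) via R1 from conn(d,c), edge(c,i)
round 2: derive conn(d,j) via R1 from conn(d,a), edge(a,j)
round 2: derive conn(e,j) via R1 from conn(e,e), edge(e,j)
round 2: derive conn(h,d) via R1 from conn(h,c), edge(c,d)
round 2: derive conn(h,i) via R1 from conn(h,c), edge(c,i)
round 2: derive conn(h,j) via R1 from conn(h,c), edge(c,j)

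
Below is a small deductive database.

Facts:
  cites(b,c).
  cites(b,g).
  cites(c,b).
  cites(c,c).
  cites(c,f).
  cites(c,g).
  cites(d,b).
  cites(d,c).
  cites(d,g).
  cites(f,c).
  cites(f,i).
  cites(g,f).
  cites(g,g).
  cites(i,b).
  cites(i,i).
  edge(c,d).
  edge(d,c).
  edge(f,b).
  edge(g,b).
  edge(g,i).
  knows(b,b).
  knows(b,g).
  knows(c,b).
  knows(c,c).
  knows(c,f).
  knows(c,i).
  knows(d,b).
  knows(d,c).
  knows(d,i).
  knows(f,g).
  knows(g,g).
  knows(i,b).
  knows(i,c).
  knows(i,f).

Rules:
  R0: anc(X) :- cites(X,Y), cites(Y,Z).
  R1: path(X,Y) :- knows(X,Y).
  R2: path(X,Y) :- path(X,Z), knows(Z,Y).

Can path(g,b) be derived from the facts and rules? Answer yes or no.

round 1: derive path(b,b) via R1 from knows(b,b)
round 1: derive path(b,g) via R1 from knows(b,g)
round 1: derive path(c,b) via R1 from knows(c,b)
round 1: derive path(c,c) via R1 from knows(c,c)
round 1: derive path(c,f) via R1 from knows(c,f)
round 1: derive path(c,i) via R1 from knows(c,i)
round 1: derive path(d,b) via R1 from knows(d,b)
round 1: derive path(d,c) via R1 from knows(d,c)
round 1: derive path(d,i) via R1 from knows(d,i)
round 1: derive path(f,g) via R1 from knows(f,g)
round 1: derive path(g,g) via R1 from knows(g,g)
round 1: derive path(i,b) via R1 from knows(i,b)
round 1: derive path(i,c) via R1 from knows(i,c)
round 1: derive path(i,f) via R1 from knows(i,f)
round 2: derive path(c,g) via R2 from path(c,b), knows(b,g)
round 2: derive path(d,f) via R2 from path(d,c), knows(c,f)
round 2: derive path(d,g) via R2 from path(d,b), knows(b,g)
round 2: derive path(i,g) via R2 from path(i,b), knows(b,g)
round 2: derive path(i,i) via R2 from path(i,c), knows(c,i)

no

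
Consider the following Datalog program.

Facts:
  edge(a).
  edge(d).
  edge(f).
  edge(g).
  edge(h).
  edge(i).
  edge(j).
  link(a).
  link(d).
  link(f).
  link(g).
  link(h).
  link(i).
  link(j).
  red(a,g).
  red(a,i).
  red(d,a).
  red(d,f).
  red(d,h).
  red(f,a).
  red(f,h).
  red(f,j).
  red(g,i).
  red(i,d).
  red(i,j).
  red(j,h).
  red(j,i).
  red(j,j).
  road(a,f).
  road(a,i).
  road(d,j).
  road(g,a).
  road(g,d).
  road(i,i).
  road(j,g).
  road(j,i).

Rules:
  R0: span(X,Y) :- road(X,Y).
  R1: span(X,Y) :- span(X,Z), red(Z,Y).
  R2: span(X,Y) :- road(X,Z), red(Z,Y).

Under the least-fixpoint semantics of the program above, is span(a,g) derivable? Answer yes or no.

round 1: derive span(a,f) via R0 from road(a,f)
round 1: derive span(a,i) via R0 from road(a,i)
round 1: derive span(d,j) via R0 from road(d,j)
round 1: derive span(g,a) via R0 from road(g,a)
round 1: derive span(g,d) via R0 from road(g,d)
round 1: derive span(i,i) via R0 from road(i,i)
round 1: derive span(j,g) via R0 from road(j,g)
round 1: derive span(j,i) via R0 from road(j,i)
round 1: derive span(a,a) via R2 from road(a,f), red(f,a)
round 1: derive span(a,d) via R2 from road(a,i), red(i,d)
round 1: derive span(a,h) via R2 from road(a,f), red(f,h)
round 1: derive span(a,j) via R2 from road(a,f), red(f,j)
round 1: derive span(d,h) via R2 from road(d,j), red(j,h)
round 1: derive span(d,i) via R2 from road(d,j), red(j,i)
round 1: derive span(g,f) via R2 from road(g,d), red(d,f)
round 1: derive span(g,g) via R2 from road(g,a), red(a,g)
round 1: derive span(g,h) via R2 from road(g,d), red(d,h)
round 1: derive span(g,i) via R2 from road(g,a), red(a,i)
round 1: derive span(i,d) via R2 from road(i,i), red(i,d)
round 1: derive span(i,j) via R2 from road(i,i), red(i,j)
round 1: derive span(j,d) via R2 from road(j,i), red(i,d)
round 1: derive span(j,j) via R2 from road(j,i), red(i,j)
round 2: derive span(a,g) via R1 from span(a,a), red(a,g)
round 2: derive span(d,d) via R1 from span(d,i), red(i,d)
round 2: derive span(g,j) via R1 from span(g,f), red(f,j)
round 2: derive span(i,a) via R1 from span(i,d), red(d,a)
round 2: derive span(i,f) via R1 from span(i,d), red(d,f)
round 2: derive span(i,h) via R1 from span(i,d), red(d,h)
round 2: derive span(j,a) via R1 from span(j,d), red(d,a)
round 2: derive span(j,f) via R1 from span(j,d), red(d,f)
round 2: derive span(j,h) via R1 from span(j,d), red(d,h)
round 3: derive span(d,a) via R1 from span(d,d), red(d,a)
round 3: derive span(d,f) via R1 from span(d,d), red(d,f)
round 3: derive span(i,g) via R1 from span(i,a), red(a,g)
round 4: derive span(d,g) via R1 from span(d,a), red(a,g)

yes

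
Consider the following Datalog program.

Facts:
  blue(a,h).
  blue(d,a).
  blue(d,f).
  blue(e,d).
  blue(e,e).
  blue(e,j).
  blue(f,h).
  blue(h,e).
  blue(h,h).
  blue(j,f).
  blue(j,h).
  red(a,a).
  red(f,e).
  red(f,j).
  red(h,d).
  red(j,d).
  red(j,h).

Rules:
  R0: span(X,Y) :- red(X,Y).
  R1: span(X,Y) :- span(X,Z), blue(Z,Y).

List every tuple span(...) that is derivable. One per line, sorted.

round 1: derive span(a,a) via R0 from red(a,a)
round 1: derive span(f,e) via R0 from red(f,e)
round 1: derive span(f,j) via R0 from red(f,j)
round 1: derive span(h,d) via R0 from red(h,d)
round 1: derive span(j,d) via R0 from red(j,d)
round 1: derive span(j,h) via R0 from red(j,h)
round 2: derive span(a,h) via R1 from span(a,a), blue(a,h)
round 2: derive span(f,d) via R1 from span(f,e), blue(e,d)
round 2: derive span(f,f) via R1 from span(f,j), blue(j,f)
round 2: derive span(f,h) via R1 from span(f,j), blue(j,h)
round 2: derive span(h,a) via R1 from span(h,d), blue(d,a)
round 2: derive span(h,f) via R1 from span(h,d), blue(d,f)
round 2: derive span(j,a) via R1 from span(j,d), blue(d,a)
round 2: derive span(j,e) via R1 from span(j,h), blue(h,e)
round 2: derive span(j,f) via R1 from span(j,d), blue(d,f)
round 3: derive span(a,e) via R1 from span(a,h), blue(h,e)
round 3: derive span(f,a) via R1 from span(f,d), blue(d,a)
round 3: derive span(h,h) via R1 from span(h,a), blue(a,h)
round 3: derive span(j,j) via R1 from span(j,e), blue(e,j)
round 4: derive span(a,d) via R1 from span(a,e), blue(e,d)
round 4: derive span(a,j) via R1 from span(a,e), blue(e,j)
round 4: derive span(h,e) via R1 from span(h,h), blue(h,e)
round 5: derive span(a,f) via R1 from span(a,d), blue(d,f)
round 5: derive span(h,j) via R1 from span(h,e), blue(e,j)

span(a,a)
span(a,d)
span(a,e)
span(a,f)
span(a,h)
span(a,j)
span(f,a)
span(f,d)
span(f,e)
span(f,f)
span(f,h)
span(f,j)
span(h,a)
span(h,d)
span(h,e)
span(h,f)
span(h,h)
span(h,j)
span(j,a)
span(j,d)
span(j,e)
span(j,f)
span(j,h)
span(j,j)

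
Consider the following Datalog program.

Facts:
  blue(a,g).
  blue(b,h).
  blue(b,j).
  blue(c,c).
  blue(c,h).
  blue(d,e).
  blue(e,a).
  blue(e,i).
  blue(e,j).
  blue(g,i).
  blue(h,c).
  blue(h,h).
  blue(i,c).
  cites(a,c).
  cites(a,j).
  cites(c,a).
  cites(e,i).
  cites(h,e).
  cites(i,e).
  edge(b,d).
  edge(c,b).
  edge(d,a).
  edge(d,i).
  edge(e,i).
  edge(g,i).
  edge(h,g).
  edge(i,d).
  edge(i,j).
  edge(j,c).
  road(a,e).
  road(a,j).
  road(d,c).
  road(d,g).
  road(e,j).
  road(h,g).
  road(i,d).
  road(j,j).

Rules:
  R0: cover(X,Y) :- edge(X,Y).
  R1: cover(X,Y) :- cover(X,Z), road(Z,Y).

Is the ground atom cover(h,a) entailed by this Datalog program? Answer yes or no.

no

round 1: derive cover(b,d) via R0 from edge(b,d)
round 1: derive cover(c,b) via R0 from edge(c,b)
round 1: derive cover(d,a) via R0 from edge(d,a)
round 1: derive cover(d,i) via R0 from edge(d,i)
round 1: derive cover(e,i) via R0 from edge(e,i)
round 1: derive cover(g,i) via R0 from edge(g,i)
round 1: derive cover(h,g) via R0 from edge(h,g)
round 1: derive cover(i,d) via R0 from edge(i,d)
round 1: derive cover(i,j) via R0 from edge(i,j)
round 1: derive cover(j,c) via R0 from edge(j,c)
round 2: derive cover(b,c) via R1 from cover(b,d), road(d,c)
round 2: derive cover(b,g) via R1 from cover(b,d), road(d,g)
round 2: derive cover(d,d) via R1 from cover(d,i), road(i,d)
round 2: derive cover(d,e) via R1 from cover(d,a), road(a,e)
round 2: derive cover(d,j) via R1 from cover(d,a), road(a,j)
round 2: derive cover(e,d) via R1 from cover(e,i), road(i,d)
round 2: derive cover(g,d) via R1 from cover(g,i), road(i,d)
round 2: derive cover(i,c) via R1 from cover(i,d), road(d,c)
round 2: derive cover(i,g) via R1 from cover(i,d), road(d,g)
round 3: derive cover(d,c) via R1 from cover(d,d), road(d,c)
round 3: derive cover(d,g) via R1 from cover(d,d), road(d,g)
round 3: derive cover(e,c) via R1 from cover(e,d), road(d,c)
round 3: derive cover(e,g) via R1 from cover(e,d), road(d,g)
round 3: derive cover(g,c) via R1 from cover(g,d), road(d,c)
round 3: derive cover(g,g) via R1 from cover(g,d), road(d,g)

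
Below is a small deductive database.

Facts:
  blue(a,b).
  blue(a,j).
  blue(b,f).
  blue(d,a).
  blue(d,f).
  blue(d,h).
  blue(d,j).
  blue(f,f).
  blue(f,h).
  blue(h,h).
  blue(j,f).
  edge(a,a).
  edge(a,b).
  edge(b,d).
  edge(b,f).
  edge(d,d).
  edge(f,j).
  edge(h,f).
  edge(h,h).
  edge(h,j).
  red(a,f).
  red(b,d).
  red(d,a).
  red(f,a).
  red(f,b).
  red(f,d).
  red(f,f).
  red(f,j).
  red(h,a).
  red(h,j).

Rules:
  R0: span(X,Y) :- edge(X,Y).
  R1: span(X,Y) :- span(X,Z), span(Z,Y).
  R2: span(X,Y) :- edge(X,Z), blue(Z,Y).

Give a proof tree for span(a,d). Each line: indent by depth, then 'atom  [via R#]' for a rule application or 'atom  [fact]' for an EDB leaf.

span(a,d)  [via R1]
  span(a,b)  [via R0]
    edge(a,b)  [fact]
  span(b,d)  [via R0]
    edge(b,d)  [fact]

round 1: derive span(a,a) via R0 from edge(a,a)
round 1: derive span(a,b) via R0 from edge(a,b)
round 1: derive span(b,d) via R0 from edge(b,d)
round 1: derive span(b,f) via R0 from edge(b,f)
round 1: derive span(d,d) via R0 from edge(d,d)
round 1: derive span(f,j) via R0 from edge(f,j)
round 1: derive span(h,f) via R0 from edge(h,f)
round 1: derive span(h,h) via R0 from edge(h,h)
round 1: derive span(h,j) via R0 from edge(h,j)
round 1: derive span(a,f) via R2 from edge(a,b), blue(b,f)
round 1: derive span(a,j) via R2 from edge(a,a), blue(a,j)
round 1: derive span(b,a) via R2 from edge(b,d), blue(d,a)
round 1: derive span(b,h) via R2 from edge(b,d), blue(d,h)
round 1: derive span(b,j) via R2 from edge(b,d), blue(d,j)
round 1: derive span(d,a) via R2 from edge(d,d), blue(d,a)
round 1: derive span(d,f) via R2 from edge(d,d), blue(d,f)
round 1: derive span(d,h) via R2 from edge(d,d), blue(d,h)
round 1: derive span(d,j) via R2 from edge(d,d), blue(d,j)
round 1: derive span(f,f) via R2 from edge(f,j), blue(j,f)
round 2: derive span(a,d) via R1 from span(a,b), span(b,d)
round 2: derive span(a,h) via R1 from span(a,b), span(b,h)
round 2: derive span(b,b) via R1 from span(b,a), span(a,b)
round 2: derive span(d,b) via R1 from span(d,a), span(a,b)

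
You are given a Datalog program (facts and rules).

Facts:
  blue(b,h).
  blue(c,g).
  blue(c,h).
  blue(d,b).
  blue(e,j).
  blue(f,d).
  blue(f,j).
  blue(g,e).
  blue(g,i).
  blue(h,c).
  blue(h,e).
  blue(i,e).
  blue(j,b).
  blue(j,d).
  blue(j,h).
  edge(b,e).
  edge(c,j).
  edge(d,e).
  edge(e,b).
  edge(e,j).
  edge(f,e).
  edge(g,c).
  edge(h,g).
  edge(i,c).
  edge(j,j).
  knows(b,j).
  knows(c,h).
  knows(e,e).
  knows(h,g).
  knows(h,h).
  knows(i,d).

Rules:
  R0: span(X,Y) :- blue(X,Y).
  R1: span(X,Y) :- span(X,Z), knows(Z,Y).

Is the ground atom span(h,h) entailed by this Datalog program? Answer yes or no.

round 1: derive span(b,h) via R0 from blue(b,h)
round 1: derive span(c,g) via R0 from blue(c,g)
round 1: derive span(c,h) via R0 from blue(c,h)
round 1: derive span(d,b) via R0 from blue(d,b)
round 1: derive span(e,j) via R0 from blue(e,j)
round 1: derive span(f,d) via R0 from blue(f,d)
round 1: derive span(f,j) via R0 from blue(f,j)
round 1: derive span(g,e) via R0 from blue(g,e)
round 1: derive span(g,i) via R0 from blue(g,i)
round 1: derive span(h,c) via R0 from blue(h,c)
round 1: derive span(h,e) via R0 from blue(h,e)
round 1: derive span(i,e) via R0 from blue(i,e)
round 1: derive span(j,b) via R0 from blue(j,b)
round 1: derive span(j,d) via R0 from blue(j,d)
round 1: derive span(j,h) via R0 from blue(j,h)
round 2: derive span(b,g) via R1 from span(b,h), knows(h,g)
round 2: derive span(d,j) via R1 from span(d,b), knows(b,j)
round 2: derive span(g,d) via R1 from span(g,i), knows(i,d)
round 2: derive span(h,h) via R1 from span(h,c), knows(c,h)
round 2: derive span(j,g) via R1 from span(j,h), knows(h,g)
round 2: derive span(j,j) via R1 from span(j,b), knows(b,j)
round 3: derive span(h,g) via R1 from span(h,h), knows(h,g)

yes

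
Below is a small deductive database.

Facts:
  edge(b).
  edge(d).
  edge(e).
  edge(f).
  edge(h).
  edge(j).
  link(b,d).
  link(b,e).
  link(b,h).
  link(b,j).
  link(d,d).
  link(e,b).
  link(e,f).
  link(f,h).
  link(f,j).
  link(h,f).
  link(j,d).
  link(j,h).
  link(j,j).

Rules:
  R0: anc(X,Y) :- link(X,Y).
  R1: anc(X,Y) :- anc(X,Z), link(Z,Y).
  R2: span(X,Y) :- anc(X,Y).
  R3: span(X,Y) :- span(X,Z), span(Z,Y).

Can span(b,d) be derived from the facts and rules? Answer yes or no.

round 1: derive anc(b,d) via R0 from link(b,d)
round 1: derive anc(b,e) via R0 from link(b,e)
round 1: derive anc(b,h) via R0 from link(b,h)
round 1: derive anc(b,j) via R0 from link(b,j)
round 1: derive anc(d,d) via R0 from link(d,d)
round 1: derive anc(e,b) via R0 from link(e,b)
round 1: derive anc(e,f) via R0 from link(e,f)
round 1: derive anc(f,h) via R0 from link(f,h)
round 1: derive anc(f,j) via R0 from link(f,j)
round 1: derive anc(h,f) via R0 from link(h,f)
round 1: derive anc(j,d) via R0 from link(j,d)
round 1: derive anc(j,h) via R0 from link(j,h)
round 1: derive anc(j,j) via R0 from link(j,j)
round 2: derive anc(b,b) via R1 from anc(b,e), link(e,b)
round 2: derive anc(b,f) via R1 from anc(b,e), link(e,f)
round 2: derive anc(e,d) via R1 from anc(e,b), link(b,d)
round 2: derive anc(e,e) via R1 from anc(e,b), link(b,e)
round 2: derive anc(e,h) via R1 from anc(e,b), link(b,h)
round 2: derive anc(e,j) via R1 from anc(e,b), link(b,j)
round 2: derive anc(f,d) via R1 from anc(f,j), link(j,d)
round 2: derive anc(f,f) via R1 from anc(f,h), link(h,f)
round 2: derive anc(h,h) via R1 from anc(h,f), link(f,h)
round 2: derive anc(h,j) via R1 from anc(h,f), link(f,j)
round 2: derive anc(j,f) via R1 from anc(j,h), link(h,f)
round 2: derive span(b,d) via R2 from anc(b,d)
round 2: derive span(b,e) via R2 from anc(b,e)
round 2: derive span(b,h) via R2 from anc(b,h)
round 2: derive span(b,j) via R2 from anc(b,j)
round 2: derive span(d,d) via R2 from anc(d,d)
round 2: derive span(e,b) via R2 from anc(e,b)
round 2: derive span(e,f) via R2 from anc(e,f)
round 2: derive span(f,h) via R2 from anc(f,h)
round 2: derive span(f,j) via R2 from anc(f,j)
round 2: derive span(h,f) via R2 from anc(h,f)
round 2: derive span(j,d) via R2 from anc(j,d)
round 2: derive span(j,h) via R2 from anc(j,h)
round 2: derive span(j,j) via R2 from anc(j,j)
round 3: derive anc(h,d) via R1 from anc(h,j), link(j,d)
round 3: derive span(b,b) via R2 from anc(b,b)
round 3: derive span(b,f) via R2 from anc(b,f)
round 3: derive span(e,d) via R2 from anc(e,d)
round 3: derive span(e,e) via R2 from anc(e,e)
round 3: derive span(e,h) via R2 from anc(e,h)
round 3: derive span(e,j) via R2 from anc(e,j)
round 3: derive span(f,d) via R2 from anc(f,d)
round 3: derive span(f,f) via R2 from anc(f,f)
round 3: derive span(h,h) via R2 from anc(h,h)
round 3: derive span(h,j) via R2 from anc(h,j)
round 3: derive span(j,f) via R2 from anc(j,f)
round 4: derive span(h,d) via R2 from anc(h,d)

yes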